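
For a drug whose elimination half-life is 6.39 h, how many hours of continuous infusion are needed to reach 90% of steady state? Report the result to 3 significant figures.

k = ln 2 / 6.39 = 0.1085 h⁻¹
f = 1 − e^(−kt)  ⇒  t = −ln(1 − f) / k
t = −ln(1 − 0.9) / 0.1085 = 2.303 / 0.1085 ≈ 21.2 hours

21.2 hours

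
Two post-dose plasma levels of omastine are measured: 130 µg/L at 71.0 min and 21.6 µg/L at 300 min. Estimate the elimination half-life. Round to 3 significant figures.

88.4 minutes

k = ln(C₁/C₂) / (t₂ − t₁) = ln(130/21.6) / (300 − 71.0)
  = 1.795 / 229.0 = 0.007838 min⁻¹
t½ = ln 2 / k = ln 2 / 0.007838 ≈ 88.4 minutes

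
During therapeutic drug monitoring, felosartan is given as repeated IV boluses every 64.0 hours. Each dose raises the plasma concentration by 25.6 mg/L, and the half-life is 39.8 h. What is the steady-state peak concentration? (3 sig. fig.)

38.1 mg/L

k = ln 2 / 39.8 = 0.01742 h⁻¹
Fraction remaining after one interval: e^(−kτ) = e^(−0.01742 × 64.0) = 0.3280
R = 1 / (1 − 0.3280) = 1.488
Css,max = 25.6 × 1.488 ≈ 38.1 mg/L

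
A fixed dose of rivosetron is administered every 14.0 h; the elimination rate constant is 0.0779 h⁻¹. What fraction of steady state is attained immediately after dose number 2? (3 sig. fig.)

0.887

f_n = 1 − e^(−nkτ) = 1 − e^(−2 × 0.07790 × 14.0) = 1 − e^(−2.181) = 1 − 0.1129 ≈ 0.887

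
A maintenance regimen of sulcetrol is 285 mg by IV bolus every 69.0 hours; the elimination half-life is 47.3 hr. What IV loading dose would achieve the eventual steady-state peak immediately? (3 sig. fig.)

448 mg

k = ln 2 / 47.3 = 0.01465 hr⁻¹
Accumulation ratio R = 1 / (1 − e^(−kτ)) = 1 / (1 − e^(−0.01465×69.0)) = 1 / (1 − 0.3638) = 1.572
Loading dose = maintenance dose × R = 285 × 1.572 ≈ 448 mg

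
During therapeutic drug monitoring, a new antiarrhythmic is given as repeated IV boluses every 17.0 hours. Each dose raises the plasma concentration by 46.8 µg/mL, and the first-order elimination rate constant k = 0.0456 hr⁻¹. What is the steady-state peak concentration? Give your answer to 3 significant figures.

86.8 µg/mL

Fraction remaining after one interval: e^(−kτ) = e^(−0.04560 × 17.0) = 0.4606
R = 1 / (1 − 0.4606) = 1.854
Css,max = 46.8 × 1.854 ≈ 86.8 µg/mL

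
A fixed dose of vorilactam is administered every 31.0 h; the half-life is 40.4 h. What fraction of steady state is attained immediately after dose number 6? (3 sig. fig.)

0.959

k = ln 2 / 40.4 = 0.01716 h⁻¹
f_n = 1 − e^(−nkτ) = 1 − e^(−6 × 0.01716 × 31.0) = 1 − e^(−3.191) = 1 − 0.04112 ≈ 0.959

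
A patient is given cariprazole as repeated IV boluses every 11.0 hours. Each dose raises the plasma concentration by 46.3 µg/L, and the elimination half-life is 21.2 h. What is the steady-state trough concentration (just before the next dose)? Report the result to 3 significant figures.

k = ln 2 / 21.2 = 0.03270 h⁻¹
Fraction remaining after one interval: e^(−kτ) = e^(−0.03270 × 11.0) = 0.6979
R = 1 / (1 − 0.6979) = 3.310
Css,max = 46.3 × 3.310 = 153.3 µg/L
Css,min = Css,max × e^(−kτ) = 153.3 × 0.6979 ≈ 107 µg/L

107 µg/L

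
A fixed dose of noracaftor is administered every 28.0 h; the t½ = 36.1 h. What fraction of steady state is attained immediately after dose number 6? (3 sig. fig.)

k = ln 2 / 36.1 = 0.01920 h⁻¹
f_n = 1 − e^(−nkτ) = 1 − e^(−6 × 0.01920 × 28.0) = 1 − e^(−3.226) = 1 − 0.03973 ≈ 0.960

0.960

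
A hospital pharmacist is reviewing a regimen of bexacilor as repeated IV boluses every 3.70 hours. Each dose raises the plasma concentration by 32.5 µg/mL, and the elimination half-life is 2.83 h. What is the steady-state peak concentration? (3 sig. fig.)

k = ln 2 / 2.83 = 0.2449 h⁻¹
Fraction remaining after one interval: e^(−kτ) = e^(−0.2449 × 3.70) = 0.4040
R = 1 / (1 − 0.4040) = 1.678
Css,max = 32.5 × 1.678 ≈ 54.5 µg/mL

54.5 µg/mL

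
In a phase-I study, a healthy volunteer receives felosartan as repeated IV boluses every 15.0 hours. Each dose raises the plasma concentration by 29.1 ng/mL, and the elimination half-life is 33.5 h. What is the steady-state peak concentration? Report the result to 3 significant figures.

109 ng/mL

k = ln 2 / 33.5 = 0.02069 h⁻¹
Fraction remaining after one interval: e^(−kτ) = e^(−0.02069 × 15.0) = 0.7332
R = 1 / (1 − 0.7332) = 3.748
Css,max = 29.1 × 3.748 ≈ 109 ng/mL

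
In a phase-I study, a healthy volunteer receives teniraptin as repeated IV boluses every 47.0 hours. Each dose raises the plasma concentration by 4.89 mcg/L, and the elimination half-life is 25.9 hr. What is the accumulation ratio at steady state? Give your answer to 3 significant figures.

1.40

k = ln 2 / 25.9 = 0.02676 hr⁻¹
Fraction remaining after one interval: e^(−kτ) = e^(−0.02676 × 47.0) = 0.2843
R = 1 / (1 − 0.2843) = 1 / 0.7157 ≈ 1.40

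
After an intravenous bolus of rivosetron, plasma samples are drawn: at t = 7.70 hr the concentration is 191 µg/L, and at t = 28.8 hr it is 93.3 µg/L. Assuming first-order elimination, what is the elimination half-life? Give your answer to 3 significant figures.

k = ln(C₁/C₂) / (t₂ − t₁) = ln(191/93.3) / (28.8 − 7.70)
  = 0.7165 / 21.10 = 0.03396 hr⁻¹
t½ = ln 2 / k = ln 2 / 0.03396 ≈ 20.4 hours

20.4 hours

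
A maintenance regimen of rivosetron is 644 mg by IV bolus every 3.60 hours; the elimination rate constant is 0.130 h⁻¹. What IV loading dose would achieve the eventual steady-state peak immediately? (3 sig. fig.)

1720 mg

Accumulation ratio R = 1 / (1 − e^(−kτ)) = 1 / (1 − e^(−0.1300×3.60)) = 1 / (1 − 0.6263) = 2.676
Loading dose = maintenance dose × R = 644 × 2.676 ≈ 1720 mg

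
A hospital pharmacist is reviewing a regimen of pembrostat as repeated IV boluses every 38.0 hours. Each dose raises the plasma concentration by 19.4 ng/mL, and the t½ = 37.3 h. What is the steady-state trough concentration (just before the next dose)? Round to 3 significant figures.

k = ln 2 / 37.3 = 0.01858 h⁻¹
Fraction remaining after one interval: e^(−kτ) = e^(−0.01858 × 38.0) = 0.4935
R = 1 / (1 − 0.4935) = 1.974
Css,max = 19.4 × 1.974 = 38.30 ng/mL
Css,min = Css,max × e^(−kτ) = 38.30 × 0.4935 ≈ 18.9 ng/mL

18.9 ng/mL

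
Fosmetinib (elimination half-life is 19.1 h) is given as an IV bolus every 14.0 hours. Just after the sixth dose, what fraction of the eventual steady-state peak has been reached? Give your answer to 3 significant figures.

k = ln 2 / 19.1 = 0.03629 h⁻¹
f_n = 1 − e^(−nkτ) = 1 − e^(−6 × 0.03629 × 14.0) = 1 − e^(−3.048) = 1 − 0.04743 ≈ 0.953

0.953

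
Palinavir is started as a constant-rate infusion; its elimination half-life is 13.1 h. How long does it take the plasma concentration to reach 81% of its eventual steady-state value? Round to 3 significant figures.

k = ln 2 / 13.1 = 0.05291 h⁻¹
f = 1 − e^(−kt)  ⇒  t = −ln(1 − f) / k
t = −ln(1 − 0.81) / 0.05291 = 1.661 / 0.05291 ≈ 31.4 hours

31.4 hours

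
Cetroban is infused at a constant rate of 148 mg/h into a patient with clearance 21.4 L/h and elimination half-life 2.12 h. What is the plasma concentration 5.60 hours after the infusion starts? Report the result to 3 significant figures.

5.81 mg/L

Css = rate / CL = 148 / 21.4 = 6.916 mg/L
k = ln 2 / 2.12 = 0.3270 h⁻¹
C(t) = Css (1 − e^(−kt)) = 6.916 × (1 − e^(−1.831)) = 6.916 × 0.8397 ≈ 5.81 mg/L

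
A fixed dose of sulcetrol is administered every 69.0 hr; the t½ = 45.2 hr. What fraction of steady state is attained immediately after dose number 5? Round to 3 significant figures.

k = ln 2 / 45.2 = 0.01534 hr⁻¹
f_n = 1 − e^(−nkτ) = 1 − e^(−5 × 0.01534 × 69.0) = 1 − e^(−5.291) = 1 − 0.005039 ≈ 0.995

0.995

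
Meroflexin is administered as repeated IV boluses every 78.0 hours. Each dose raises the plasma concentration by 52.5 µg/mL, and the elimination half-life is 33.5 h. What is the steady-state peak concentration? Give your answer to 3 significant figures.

65.6 µg/mL

k = ln 2 / 33.5 = 0.02069 h⁻¹
Fraction remaining after one interval: e^(−kτ) = e^(−0.02069 × 78.0) = 0.1991
R = 1 / (1 − 0.1991) = 1.249
Css,max = 52.5 × 1.249 ≈ 65.6 µg/mL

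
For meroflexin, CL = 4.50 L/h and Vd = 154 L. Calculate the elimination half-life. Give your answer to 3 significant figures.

k = CL / V = 4.50 / 154 = 0.02922 h⁻¹
t½ = ln 2 / k = ln 2 / 0.02922 ≈ 23.7 hours

23.7 hours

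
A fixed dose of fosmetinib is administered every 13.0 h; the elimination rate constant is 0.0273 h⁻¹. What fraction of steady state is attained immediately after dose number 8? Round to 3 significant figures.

f_n = 1 − e^(−nkτ) = 1 − e^(−8 × 0.02730 × 13.0) = 1 − e^(−2.839) = 1 − 0.05847 ≈ 0.942

0.942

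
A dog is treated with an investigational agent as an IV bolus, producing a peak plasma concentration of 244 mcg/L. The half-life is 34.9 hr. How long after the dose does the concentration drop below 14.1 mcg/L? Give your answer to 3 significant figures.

144 hours

k = ln 2 / 34.9 = 0.01986 hr⁻¹
C(t) = C₀ e^(−kt)  ⇒  t = ln(C₀/C) / k
t = ln(244/14.1) / 0.01986 = 2.851 / 0.01986 ≈ 144 hours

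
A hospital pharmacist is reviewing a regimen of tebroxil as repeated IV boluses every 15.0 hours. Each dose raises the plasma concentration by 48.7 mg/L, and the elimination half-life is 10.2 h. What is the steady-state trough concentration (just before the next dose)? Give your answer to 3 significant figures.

27.5 mg/L

k = ln 2 / 10.2 = 0.06796 h⁻¹
Fraction remaining after one interval: e^(−kτ) = e^(−0.06796 × 15.0) = 0.3608
R = 1 / (1 − 0.3608) = 1.565
Css,max = 48.7 × 1.565 = 76.19 mg/L
Css,min = Css,max × e^(−kτ) = 76.19 × 0.3608 ≈ 27.5 mg/L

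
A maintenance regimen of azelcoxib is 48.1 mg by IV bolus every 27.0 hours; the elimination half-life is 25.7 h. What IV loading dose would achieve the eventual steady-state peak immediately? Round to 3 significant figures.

k = ln 2 / 25.7 = 0.02697 h⁻¹
Accumulation ratio R = 1 / (1 − e^(−kτ)) = 1 / (1 − e^(−0.02697×27.0)) = 1 / (1 − 0.4828) = 1.933
Loading dose = maintenance dose × R = 48.1 × 1.933 ≈ 93.0 mg

93.0 mg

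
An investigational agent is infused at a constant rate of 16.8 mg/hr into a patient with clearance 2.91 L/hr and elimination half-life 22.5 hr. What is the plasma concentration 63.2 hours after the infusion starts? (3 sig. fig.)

Css = rate / CL = 16.8 / 2.91 = 5.773 µg/mL
k = ln 2 / 22.5 = 0.03081 hr⁻¹
C(t) = Css (1 − e^(−kt)) = 5.773 × (1 − e^(−1.947)) = 5.773 × 0.8573 ≈ 4.95 µg/mL

4.95 µg/mL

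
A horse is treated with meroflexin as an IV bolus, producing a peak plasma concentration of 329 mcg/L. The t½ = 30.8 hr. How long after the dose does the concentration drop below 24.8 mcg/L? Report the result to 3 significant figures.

k = ln 2 / 30.8 = 0.02250 hr⁻¹
C(t) = C₀ e^(−kt)  ⇒  t = ln(C₀/C) / k
t = ln(329/24.8) / 0.02250 = 2.585 / 0.02250 ≈ 115 hours

115 hours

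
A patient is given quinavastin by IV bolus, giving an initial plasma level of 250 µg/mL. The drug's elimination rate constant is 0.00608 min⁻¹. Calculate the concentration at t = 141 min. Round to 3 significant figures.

C(t) = C₀ e^(−kt) = 250 × e^(−0.006080 × 141) = 250 × e^(−0.8573) = 250 × 0.4243 ≈ 106 µg/mL

106 µg/mL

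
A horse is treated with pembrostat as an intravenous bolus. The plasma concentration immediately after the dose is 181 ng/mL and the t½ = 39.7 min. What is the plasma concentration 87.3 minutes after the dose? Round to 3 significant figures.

k = ln 2 / 39.7 = 0.01746 min⁻¹
87.3 min is 2.199 half-lives, so C = 181 × (1/2)^2.199 = 181 × 0.2178 ≈ 39.4 ng/mL

39.4 ng/mL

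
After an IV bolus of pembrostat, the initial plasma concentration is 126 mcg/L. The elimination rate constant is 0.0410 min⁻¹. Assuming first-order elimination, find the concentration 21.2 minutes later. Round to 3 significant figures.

52.8 mcg/L

C(t) = C₀ e^(−kt) = 126 × e^(−0.04100 × 21.2) = 126 × e^(−0.8692) = 126 × 0.4193 ≈ 52.8 mcg/L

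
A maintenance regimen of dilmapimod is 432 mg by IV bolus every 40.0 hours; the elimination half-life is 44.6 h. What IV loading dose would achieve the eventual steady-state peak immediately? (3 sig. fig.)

k = ln 2 / 44.6 = 0.01554 h⁻¹
Accumulation ratio R = 1 / (1 − e^(−kτ)) = 1 / (1 − e^(−0.01554×40.0)) = 1 / (1 − 0.5371) = 2.160
Loading dose = maintenance dose × R = 432 × 2.160 ≈ 933 mg

933 mg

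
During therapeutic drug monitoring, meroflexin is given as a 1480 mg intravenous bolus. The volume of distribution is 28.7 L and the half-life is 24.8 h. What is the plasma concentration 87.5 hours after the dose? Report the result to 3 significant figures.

C₀ = dose / V = 1480 / 28.7 = 51.57 mg/L
k = ln 2 / 24.8 = 0.02795 h⁻¹
C(t) = C₀ e^(−kt) = 51.57 × e^(−0.02795 × 87.5) = 51.57 × e^(−2.446) = 51.57 × 0.08668 ≈ 4.47 mg/L

4.47 mg/L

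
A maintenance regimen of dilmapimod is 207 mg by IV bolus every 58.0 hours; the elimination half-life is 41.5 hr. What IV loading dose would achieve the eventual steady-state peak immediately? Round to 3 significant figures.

k = ln 2 / 41.5 = 0.01670 hr⁻¹
Accumulation ratio R = 1 / (1 − e^(−kτ)) = 1 / (1 − e^(−0.01670×58.0)) = 1 / (1 − 0.3796) = 1.612
Loading dose = maintenance dose × R = 207 × 1.612 ≈ 334 mg

334 mg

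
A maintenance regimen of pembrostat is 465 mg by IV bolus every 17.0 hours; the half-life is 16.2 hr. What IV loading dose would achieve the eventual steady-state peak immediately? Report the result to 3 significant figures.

k = ln 2 / 16.2 = 0.04279 hr⁻¹
Accumulation ratio R = 1 / (1 − e^(−kτ)) = 1 / (1 − e^(−0.04279×17.0)) = 1 / (1 − 0.4832) = 1.935
Loading dose = maintenance dose × R = 465 × 1.935 ≈ 900 mg

900 mg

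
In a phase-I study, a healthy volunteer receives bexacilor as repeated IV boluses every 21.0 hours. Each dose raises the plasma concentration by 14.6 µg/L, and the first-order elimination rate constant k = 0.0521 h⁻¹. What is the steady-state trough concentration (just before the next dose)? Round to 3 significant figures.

7.35 µg/L

Fraction remaining after one interval: e^(−kτ) = e^(−0.05210 × 21.0) = 0.3348
R = 1 / (1 − 0.3348) = 1.503
Css,max = 14.6 × 1.503 = 21.95 µg/L
Css,min = Css,max × e^(−kτ) = 21.95 × 0.3348 ≈ 7.35 µg/L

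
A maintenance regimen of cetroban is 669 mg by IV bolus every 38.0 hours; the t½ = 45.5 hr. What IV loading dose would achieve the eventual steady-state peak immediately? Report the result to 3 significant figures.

k = ln 2 / 45.5 = 0.01523 hr⁻¹
Accumulation ratio R = 1 / (1 − e^(−kτ)) = 1 / (1 − e^(−0.01523×38.0)) = 1 / (1 − 0.5605) = 2.275
Loading dose = maintenance dose × R = 669 × 2.275 ≈ 1520 mg

1520 mg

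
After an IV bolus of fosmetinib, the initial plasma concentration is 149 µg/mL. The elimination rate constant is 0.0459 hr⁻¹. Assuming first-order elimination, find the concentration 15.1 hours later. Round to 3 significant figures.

C(t) = C₀ e^(−kt) = 149 × e^(−0.04590 × 15.1) = 149 × e^(−0.6931) = 149 × 0.5000 ≈ 74.5 µg/mL

74.5 µg/mL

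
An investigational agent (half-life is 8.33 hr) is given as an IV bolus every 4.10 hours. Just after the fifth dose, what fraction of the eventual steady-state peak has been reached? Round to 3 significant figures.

0.818

k = ln 2 / 8.33 = 0.08321 hr⁻¹
f_n = 1 − e^(−nkτ) = 1 − e^(−5 × 0.08321 × 4.10) = 1 − e^(−1.706) = 1 − 0.1816 ≈ 0.818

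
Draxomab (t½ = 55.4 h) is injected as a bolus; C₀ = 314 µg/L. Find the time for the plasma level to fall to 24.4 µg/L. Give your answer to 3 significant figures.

k = ln 2 / 55.4 = 0.01251 h⁻¹
C(t) = C₀ e^(−kt)  ⇒  t = ln(C₀/C) / k
t = ln(314/24.4) / 0.01251 = 2.555 / 0.01251 ≈ 204 hours

204 hours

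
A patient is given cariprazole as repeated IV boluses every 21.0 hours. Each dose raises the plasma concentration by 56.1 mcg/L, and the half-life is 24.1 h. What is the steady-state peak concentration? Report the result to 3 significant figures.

124 mcg/L

k = ln 2 / 24.1 = 0.02876 h⁻¹
Fraction remaining after one interval: e^(−kτ) = e^(−0.02876 × 21.0) = 0.5466
R = 1 / (1 − 0.5466) = 2.206
Css,max = 56.1 × 2.206 ≈ 124 mcg/L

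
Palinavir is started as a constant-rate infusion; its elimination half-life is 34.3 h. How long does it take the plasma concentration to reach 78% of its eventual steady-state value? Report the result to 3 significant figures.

74.9 hours

k = ln 2 / 34.3 = 0.02021 h⁻¹
f = 1 − e^(−kt)  ⇒  t = −ln(1 − f) / k
t = −ln(1 − 0.78) / 0.02021 = 1.514 / 0.02021 ≈ 74.9 hours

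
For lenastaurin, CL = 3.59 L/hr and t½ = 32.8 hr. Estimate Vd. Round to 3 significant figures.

k = ln 2 / t½ = ln 2 / 32.8 = 0.02113 hr⁻¹
V = CL / k = 3.59 / 0.02113 ≈ 170 L

170 L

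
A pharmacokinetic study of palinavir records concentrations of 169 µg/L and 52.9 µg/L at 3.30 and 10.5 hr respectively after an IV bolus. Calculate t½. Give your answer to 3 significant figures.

k = ln(C₁/C₂) / (t₂ − t₁) = ln(169/52.9) / (10.5 − 3.30)
  = 1.161 / 7.200 = 0.1613 hr⁻¹
t½ = ln 2 / k = ln 2 / 0.1613 ≈ 4.30 hours

4.30 hours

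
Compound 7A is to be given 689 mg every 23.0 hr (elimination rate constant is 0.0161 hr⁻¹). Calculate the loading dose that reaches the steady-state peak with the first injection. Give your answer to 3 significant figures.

Accumulation ratio R = 1 / (1 − e^(−kτ)) = 1 / (1 − e^(−0.01610×23.0)) = 1 / (1 − 0.6905) = 3.231
Loading dose = maintenance dose × R = 689 × 3.231 ≈ 2230 mg

2230 mg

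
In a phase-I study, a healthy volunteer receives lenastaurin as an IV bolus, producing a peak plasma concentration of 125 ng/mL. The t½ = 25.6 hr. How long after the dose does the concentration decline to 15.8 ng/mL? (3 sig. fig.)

k = ln 2 / 25.6 = 0.02708 hr⁻¹
C(t) = C₀ e^(−kt)  ⇒  t = ln(C₀/C) / k
t = ln(125/15.8) / 0.02708 = 2.068 / 0.02708 ≈ 76.4 hours

76.4 hours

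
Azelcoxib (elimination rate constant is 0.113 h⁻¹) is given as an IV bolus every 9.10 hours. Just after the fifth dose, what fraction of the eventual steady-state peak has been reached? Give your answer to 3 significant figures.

f_n = 1 − e^(−nkτ) = 1 − e^(−5 × 0.1130 × 9.10) = 1 − e^(−5.142) = 1 − 0.005849 ≈ 0.994

0.994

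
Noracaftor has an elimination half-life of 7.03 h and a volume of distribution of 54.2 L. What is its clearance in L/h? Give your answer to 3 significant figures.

5.34 L/h

k = ln 2 / t½ = ln 2 / 7.03 = 0.09860 h⁻¹
CL = k · V = 0.09860 × 54.2 ≈ 5.34 L/h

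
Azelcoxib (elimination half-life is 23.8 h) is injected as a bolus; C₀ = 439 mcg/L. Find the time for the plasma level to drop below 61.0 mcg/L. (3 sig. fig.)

67.8 hours

k = ln 2 / 23.8 = 0.02912 h⁻¹
C(t) = C₀ e^(−kt)  ⇒  t = ln(C₀/C) / k
t = ln(439/61.0) / 0.02912 = 1.974 / 0.02912 ≈ 67.8 hours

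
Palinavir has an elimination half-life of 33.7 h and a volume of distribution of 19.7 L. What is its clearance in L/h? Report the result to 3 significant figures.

k = ln 2 / t½ = ln 2 / 33.7 = 0.02057 h⁻¹
CL = k · V = 0.02057 × 19.7 ≈ 0.405 L/h

0.405 L/h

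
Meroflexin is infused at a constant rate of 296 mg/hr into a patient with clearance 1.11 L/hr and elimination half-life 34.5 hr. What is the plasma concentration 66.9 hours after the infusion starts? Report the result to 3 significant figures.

Css = rate / CL = 296 / 1.11 = 266.7 mg/L
k = ln 2 / 34.5 = 0.02009 hr⁻¹
C(t) = Css (1 − e^(−kt)) = 266.7 × (1 − e^(−1.344)) = 266.7 × 0.7392 ≈ 197 mg/L

197 mg/L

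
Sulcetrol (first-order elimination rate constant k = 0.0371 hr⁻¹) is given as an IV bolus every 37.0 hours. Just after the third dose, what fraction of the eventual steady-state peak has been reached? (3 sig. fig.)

f_n = 1 − e^(−nkτ) = 1 − e^(−3 × 0.03710 × 37.0) = 1 − e^(−4.118) = 1 − 0.01628 ≈ 0.984

0.984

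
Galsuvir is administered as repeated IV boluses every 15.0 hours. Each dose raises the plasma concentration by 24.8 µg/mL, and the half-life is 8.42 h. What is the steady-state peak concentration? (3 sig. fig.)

35.0 µg/mL

k = ln 2 / 8.42 = 0.08232 h⁻¹
Fraction remaining after one interval: e^(−kτ) = e^(−0.08232 × 15.0) = 0.2909
R = 1 / (1 − 0.2909) = 1.410
Css,max = 24.8 × 1.410 ≈ 35.0 µg/mL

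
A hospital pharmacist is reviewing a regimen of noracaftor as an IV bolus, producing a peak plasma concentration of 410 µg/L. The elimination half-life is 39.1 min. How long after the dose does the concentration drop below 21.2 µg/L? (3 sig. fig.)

k = ln 2 / 39.1 = 0.01773 min⁻¹
C(t) = C₀ e^(−kt)  ⇒  t = ln(C₀/C) / k
t = ln(410/21.2) / 0.01773 = 2.962 / 0.01773 ≈ 167 minutes

167 minutes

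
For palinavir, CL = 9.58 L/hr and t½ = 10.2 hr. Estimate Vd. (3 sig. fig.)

141 L

k = ln 2 / t½ = ln 2 / 10.2 = 0.06796 hr⁻¹
V = CL / k = 9.58 / 0.06796 ≈ 141 L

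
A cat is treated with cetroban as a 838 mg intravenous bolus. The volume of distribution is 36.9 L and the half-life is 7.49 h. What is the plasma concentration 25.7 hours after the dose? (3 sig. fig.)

C₀ = dose / V = 838 / 36.9 = 22.71 mg/L
k = ln 2 / 7.49 = 0.09254 h⁻¹
C(t) = C₀ e^(−kt) = 22.71 × e^(−0.09254 × 25.7) = 22.71 × e^(−2.378) = 22.71 × 0.09270 ≈ 2.11 mg/L

2.11 mg/L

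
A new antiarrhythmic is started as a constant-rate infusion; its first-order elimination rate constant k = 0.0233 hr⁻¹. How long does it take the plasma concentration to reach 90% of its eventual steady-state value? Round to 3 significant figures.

98.8 hours

f = 1 − e^(−kt)  ⇒  t = −ln(1 − f) / k
t = −ln(1 − 0.9) / 0.02330 = 2.303 / 0.02330 ≈ 98.8 hours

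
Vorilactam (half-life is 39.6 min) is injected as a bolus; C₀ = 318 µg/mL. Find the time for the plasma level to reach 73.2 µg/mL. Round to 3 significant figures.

83.9 minutes

k = ln 2 / 39.6 = 0.01750 min⁻¹
C(t) = C₀ e^(−kt)  ⇒  t = ln(C₀/C) / k
t = ln(318/73.2) / 0.01750 = 1.469 / 0.01750 ≈ 83.9 minutes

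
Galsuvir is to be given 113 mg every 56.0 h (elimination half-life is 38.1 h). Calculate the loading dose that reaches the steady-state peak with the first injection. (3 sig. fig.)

177 mg

k = ln 2 / 38.1 = 0.01819 h⁻¹
Accumulation ratio R = 1 / (1 − e^(−kτ)) = 1 / (1 − e^(−0.01819×56.0)) = 1 / (1 − 0.3610) = 1.565
Loading dose = maintenance dose × R = 113 × 1.565 ≈ 177 mg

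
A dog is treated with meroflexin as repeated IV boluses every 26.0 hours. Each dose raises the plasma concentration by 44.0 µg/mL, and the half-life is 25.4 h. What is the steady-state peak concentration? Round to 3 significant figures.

86.6 µg/mL

k = ln 2 / 25.4 = 0.02729 h⁻¹
Fraction remaining after one interval: e^(−kτ) = e^(−0.02729 × 26.0) = 0.4919
R = 1 / (1 − 0.4919) = 1.968
Css,max = 44.0 × 1.968 ≈ 86.6 µg/mL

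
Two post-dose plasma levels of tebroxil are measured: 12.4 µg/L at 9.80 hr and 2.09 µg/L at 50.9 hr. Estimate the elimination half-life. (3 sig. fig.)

k = ln(C₁/C₂) / (t₂ − t₁) = ln(12.4/2.09) / (50.9 − 9.80)
  = 1.781 / 41.10 = 0.04332 hr⁻¹
t½ = ln 2 / k = ln 2 / 0.04332 ≈ 16.0 hours

16.0 hours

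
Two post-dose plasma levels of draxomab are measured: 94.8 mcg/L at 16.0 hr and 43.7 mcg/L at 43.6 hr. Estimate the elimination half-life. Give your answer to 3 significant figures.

24.7 hours

k = ln(C₁/C₂) / (t₂ − t₁) = ln(94.8/43.7) / (43.6 − 16.0)
  = 0.7744 / 27.60 = 0.02806 hr⁻¹
t½ = ln 2 / k = ln 2 / 0.02806 ≈ 24.7 hours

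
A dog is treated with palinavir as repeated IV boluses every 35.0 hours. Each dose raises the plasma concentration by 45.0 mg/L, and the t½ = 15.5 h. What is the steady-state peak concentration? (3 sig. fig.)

56.9 mg/L

k = ln 2 / 15.5 = 0.04472 h⁻¹
Fraction remaining after one interval: e^(−kτ) = e^(−0.04472 × 35.0) = 0.2091
R = 1 / (1 − 0.2091) = 1.264
Css,max = 45.0 × 1.264 ≈ 56.9 mg/L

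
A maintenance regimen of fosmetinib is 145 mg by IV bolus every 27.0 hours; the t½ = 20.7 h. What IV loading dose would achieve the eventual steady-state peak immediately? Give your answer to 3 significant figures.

244 mg

k = ln 2 / 20.7 = 0.03349 h⁻¹
Accumulation ratio R = 1 / (1 − e^(−kτ)) = 1 / (1 − e^(−0.03349×27.0)) = 1 / (1 − 0.4049) = 1.680
Loading dose = maintenance dose × R = 145 × 1.680 ≈ 244 mg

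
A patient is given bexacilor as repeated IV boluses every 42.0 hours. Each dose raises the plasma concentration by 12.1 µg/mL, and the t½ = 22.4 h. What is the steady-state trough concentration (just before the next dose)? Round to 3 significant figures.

4.54 µg/mL

k = ln 2 / 22.4 = 0.03094 h⁻¹
Fraction remaining after one interval: e^(−kτ) = e^(−0.03094 × 42.0) = 0.2726
R = 1 / (1 − 0.2726) = 1.375
Css,max = 12.1 × 1.375 = 16.64 µg/mL
Css,min = Css,max × e^(−kτ) = 16.64 × 0.2726 ≈ 4.54 µg/mL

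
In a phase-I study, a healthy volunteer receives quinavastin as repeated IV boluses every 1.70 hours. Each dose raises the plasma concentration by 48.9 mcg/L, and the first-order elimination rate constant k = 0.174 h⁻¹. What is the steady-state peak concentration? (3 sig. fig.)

191 mcg/L

Fraction remaining after one interval: e^(−kτ) = e^(−0.1740 × 1.70) = 0.7439
R = 1 / (1 − 0.7439) = 3.905
Css,max = 48.9 × 3.905 ≈ 191 mcg/L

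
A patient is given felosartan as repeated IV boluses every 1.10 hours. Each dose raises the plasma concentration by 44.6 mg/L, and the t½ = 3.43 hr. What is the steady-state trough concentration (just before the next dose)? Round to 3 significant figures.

179 mg/L

k = ln 2 / 3.43 = 0.2021 hr⁻¹
Fraction remaining after one interval: e^(−kτ) = e^(−0.2021 × 1.10) = 0.8007
R = 1 / (1 − 0.8007) = 5.017
Css,max = 44.6 × 5.017 = 223.8 mg/L
Css,min = Css,max × e^(−kτ) = 223.8 × 0.8007 ≈ 179 mg/L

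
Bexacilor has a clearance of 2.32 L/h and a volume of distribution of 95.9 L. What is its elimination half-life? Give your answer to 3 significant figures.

k = CL / V = 2.32 / 95.9 = 0.02419 h⁻¹
t½ = ln 2 / k = ln 2 / 0.02419 ≈ 28.7 hours

28.7 hours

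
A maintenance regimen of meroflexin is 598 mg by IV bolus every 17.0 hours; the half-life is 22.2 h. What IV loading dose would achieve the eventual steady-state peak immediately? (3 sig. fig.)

1450 mg

k = ln 2 / 22.2 = 0.03122 h⁻¹
Accumulation ratio R = 1 / (1 − e^(−kτ)) = 1 / (1 − e^(−0.03122×17.0)) = 1 / (1 − 0.5881) = 2.428
Loading dose = maintenance dose × R = 598 × 2.428 ≈ 1450 mg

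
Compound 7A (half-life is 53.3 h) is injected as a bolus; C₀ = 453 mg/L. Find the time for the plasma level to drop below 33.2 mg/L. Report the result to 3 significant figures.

201 hours

k = ln 2 / 53.3 = 0.01300 h⁻¹
C(t) = C₀ e^(−kt)  ⇒  t = ln(C₀/C) / k
t = ln(453/33.2) / 0.01300 = 2.613 / 0.01300 ≈ 201 hours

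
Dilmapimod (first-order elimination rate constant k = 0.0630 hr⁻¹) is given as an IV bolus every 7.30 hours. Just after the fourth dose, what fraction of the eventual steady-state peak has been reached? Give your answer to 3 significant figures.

0.841

f_n = 1 − e^(−nkτ) = 1 − e^(−4 × 0.06300 × 7.30) = 1 − e^(−1.840) = 1 − 0.1589 ≈ 0.841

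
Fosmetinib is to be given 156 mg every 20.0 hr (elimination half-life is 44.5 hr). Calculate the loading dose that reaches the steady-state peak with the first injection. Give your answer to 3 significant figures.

583 mg

k = ln 2 / 44.5 = 0.01558 hr⁻¹
Accumulation ratio R = 1 / (1 − e^(−kτ)) = 1 / (1 − e^(−0.01558×20.0)) = 1 / (1 − 0.7323) = 3.736
Loading dose = maintenance dose × R = 156 × 3.736 ≈ 583 mg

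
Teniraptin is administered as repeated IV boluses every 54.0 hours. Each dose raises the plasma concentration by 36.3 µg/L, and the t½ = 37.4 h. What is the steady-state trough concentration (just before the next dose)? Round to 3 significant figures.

k = ln 2 / 37.4 = 0.01853 h⁻¹
Fraction remaining after one interval: e^(−kτ) = e^(−0.01853 × 54.0) = 0.3676
R = 1 / (1 − 0.3676) = 1.581
Css,max = 36.3 × 1.581 = 57.40 µg/L
Css,min = Css,max × e^(−kτ) = 57.40 × 0.3676 ≈ 21.1 µg/L

21.1 µg/L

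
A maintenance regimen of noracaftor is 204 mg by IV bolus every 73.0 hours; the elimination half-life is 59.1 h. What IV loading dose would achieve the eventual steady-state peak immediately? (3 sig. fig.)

355 mg

k = ln 2 / 59.1 = 0.01173 h⁻¹
Accumulation ratio R = 1 / (1 − e^(−kτ)) = 1 / (1 − e^(−0.01173×73.0)) = 1 / (1 − 0.4248) = 1.738
Loading dose = maintenance dose × R = 204 × 1.738 ≈ 355 mg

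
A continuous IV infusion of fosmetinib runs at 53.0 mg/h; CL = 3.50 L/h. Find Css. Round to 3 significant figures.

Css = infusion rate / CL = 53.0 / 3.50 ≈ 15.1 µg/mL

15.1 µg/mL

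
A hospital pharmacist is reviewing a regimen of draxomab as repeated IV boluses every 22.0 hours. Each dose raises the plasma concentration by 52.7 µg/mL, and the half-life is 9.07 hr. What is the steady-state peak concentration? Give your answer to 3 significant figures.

64.8 µg/mL

k = ln 2 / 9.07 = 0.07642 hr⁻¹
Fraction remaining after one interval: e^(−kτ) = e^(−0.07642 × 22.0) = 0.1861
R = 1 / (1 − 0.1861) = 1.229
Css,max = 52.7 × 1.229 ≈ 64.8 µg/mL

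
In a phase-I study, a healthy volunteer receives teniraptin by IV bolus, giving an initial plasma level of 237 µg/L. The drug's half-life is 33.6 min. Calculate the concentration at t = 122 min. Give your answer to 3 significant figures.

k = ln 2 / 33.6 = 0.02063 min⁻¹
C(t) = C₀ e^(−kt) = 237 × e^(−0.02063 × 122) = 237 × e^(−2.517) = 237 × 0.08072 ≈ 19.1 µg/L

19.1 µg/L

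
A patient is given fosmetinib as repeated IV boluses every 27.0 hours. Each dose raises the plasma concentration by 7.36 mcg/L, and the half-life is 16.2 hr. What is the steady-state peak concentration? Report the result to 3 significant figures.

10.7 mcg/L

k = ln 2 / 16.2 = 0.04279 hr⁻¹
Fraction remaining after one interval: e^(−kτ) = e^(−0.04279 × 27.0) = 0.3150
R = 1 / (1 − 0.3150) = 1.460
Css,max = 7.36 × 1.460 ≈ 10.7 mcg/L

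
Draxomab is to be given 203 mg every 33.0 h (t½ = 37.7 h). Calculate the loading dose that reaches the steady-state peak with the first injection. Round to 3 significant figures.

k = ln 2 / 37.7 = 0.01839 h⁻¹
Accumulation ratio R = 1 / (1 − e^(−kτ)) = 1 / (1 − e^(−0.01839×33.0)) = 1 / (1 − 0.5451) = 2.198
Loading dose = maintenance dose × R = 203 × 2.198 ≈ 446 mg

446 mg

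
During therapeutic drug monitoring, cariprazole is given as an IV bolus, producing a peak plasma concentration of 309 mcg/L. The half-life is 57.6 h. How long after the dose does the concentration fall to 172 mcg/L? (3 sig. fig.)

k = ln 2 / 57.6 = 0.01203 h⁻¹
C(t) = C₀ e^(−kt)  ⇒  t = ln(C₀/C) / k
t = ln(309/172) / 0.01203 = 0.5858 / 0.01203 ≈ 48.7 hours

48.7 hours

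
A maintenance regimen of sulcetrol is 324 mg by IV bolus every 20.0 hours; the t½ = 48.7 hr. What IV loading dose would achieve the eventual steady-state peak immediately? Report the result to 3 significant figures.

1310 mg

k = ln 2 / 48.7 = 0.01423 hr⁻¹
Accumulation ratio R = 1 / (1 − e^(−kτ)) = 1 / (1 − e^(−0.01423×20.0)) = 1 / (1 − 0.7523) = 4.037
Loading dose = maintenance dose × R = 324 × 4.037 ≈ 1310 mg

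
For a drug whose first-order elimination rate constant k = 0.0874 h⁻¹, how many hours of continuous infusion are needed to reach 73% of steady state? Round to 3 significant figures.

15.0 hours

f = 1 − e^(−kt)  ⇒  t = −ln(1 − f) / k
t = −ln(1 − 0.73) / 0.08740 = 1.309 / 0.08740 ≈ 15.0 hours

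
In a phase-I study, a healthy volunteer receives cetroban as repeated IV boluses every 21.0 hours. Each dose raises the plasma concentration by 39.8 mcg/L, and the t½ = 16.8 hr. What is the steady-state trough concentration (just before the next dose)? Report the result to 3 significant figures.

k = ln 2 / 16.8 = 0.04126 hr⁻¹
Fraction remaining after one interval: e^(−kτ) = e^(−0.04126 × 21.0) = 0.4204
R = 1 / (1 − 0.4204) = 1.725
Css,max = 39.8 × 1.725 = 68.67 mcg/L
Css,min = Css,max × e^(−kτ) = 68.67 × 0.4204 ≈ 28.9 mcg/L

28.9 mcg/L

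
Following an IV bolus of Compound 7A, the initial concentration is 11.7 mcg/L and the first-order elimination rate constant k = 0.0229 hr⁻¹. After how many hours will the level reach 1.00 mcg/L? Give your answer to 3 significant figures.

107 hours

C(t) = C₀ e^(−kt)  ⇒  t = ln(C₀/C) / k
t = ln(11.7/1.00) / 0.02290 = 2.460 / 0.02290 ≈ 107 hours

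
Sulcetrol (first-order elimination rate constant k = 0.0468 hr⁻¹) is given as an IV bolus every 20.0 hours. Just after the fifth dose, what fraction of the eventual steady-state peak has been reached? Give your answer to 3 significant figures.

0.991

f_n = 1 − e^(−nkτ) = 1 − e^(−5 × 0.04680 × 20.0) = 1 − e^(−4.680) = 1 − 0.009279 ≈ 0.991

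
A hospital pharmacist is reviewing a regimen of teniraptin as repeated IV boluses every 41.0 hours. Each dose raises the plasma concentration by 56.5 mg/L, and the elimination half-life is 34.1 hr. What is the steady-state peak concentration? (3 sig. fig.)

99.9 mg/L

k = ln 2 / 34.1 = 0.02033 hr⁻¹
Fraction remaining after one interval: e^(−kτ) = e^(−0.02033 × 41.0) = 0.4346
R = 1 / (1 − 0.4346) = 1.769
Css,max = 56.5 × 1.769 ≈ 99.9 mg/L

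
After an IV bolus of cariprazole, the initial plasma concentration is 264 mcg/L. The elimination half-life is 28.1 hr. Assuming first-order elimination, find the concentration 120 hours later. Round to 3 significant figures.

13.7 mcg/L

k = ln 2 / 28.1 = 0.02467 hr⁻¹
120 hr is 4.270 half-lives, so C = 264 × (1/2)^4.270 = 264 × 0.05182 ≈ 13.7 mcg/L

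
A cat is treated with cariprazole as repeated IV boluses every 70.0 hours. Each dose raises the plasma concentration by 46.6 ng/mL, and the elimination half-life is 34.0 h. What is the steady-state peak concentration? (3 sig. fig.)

k = ln 2 / 34.0 = 0.02039 h⁻¹
Fraction remaining after one interval: e^(−kτ) = e^(−0.02039 × 70.0) = 0.2400
R = 1 / (1 − 0.2400) = 1.316
Css,max = 46.6 × 1.316 ≈ 61.3 ng/mL

61.3 ng/mL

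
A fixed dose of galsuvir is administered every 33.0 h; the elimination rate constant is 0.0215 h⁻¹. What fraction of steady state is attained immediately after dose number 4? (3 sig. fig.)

0.941

f_n = 1 − e^(−nkτ) = 1 − e^(−4 × 0.02150 × 33.0) = 1 − e^(−2.838) = 1 − 0.05854 ≈ 0.941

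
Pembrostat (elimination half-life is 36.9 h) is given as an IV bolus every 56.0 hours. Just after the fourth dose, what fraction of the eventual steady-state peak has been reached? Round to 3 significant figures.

0.985

k = ln 2 / 36.9 = 0.01878 h⁻¹
f_n = 1 − e^(−nkτ) = 1 − e^(−4 × 0.01878 × 56.0) = 1 − e^(−4.208) = 1 − 0.01488 ≈ 0.985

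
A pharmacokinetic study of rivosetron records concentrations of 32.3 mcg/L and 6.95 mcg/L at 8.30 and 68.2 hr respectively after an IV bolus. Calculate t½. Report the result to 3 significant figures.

k = ln(C₁/C₂) / (t₂ − t₁) = ln(32.3/6.95) / (68.2 − 8.30)
  = 1.536 / 59.90 = 0.02565 hr⁻¹
t½ = ln 2 / k = ln 2 / 0.02565 ≈ 27.0 hours

27.0 hours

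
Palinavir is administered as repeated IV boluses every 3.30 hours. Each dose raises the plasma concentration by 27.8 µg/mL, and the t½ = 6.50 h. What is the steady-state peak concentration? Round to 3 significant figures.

k = ln 2 / 6.50 = 0.1066 h⁻¹
Fraction remaining after one interval: e^(−kτ) = e^(−0.1066 × 3.30) = 0.7033
R = 1 / (1 − 0.7033) = 3.371
Css,max = 27.8 × 3.371 ≈ 93.7 µg/mL

93.7 µg/mL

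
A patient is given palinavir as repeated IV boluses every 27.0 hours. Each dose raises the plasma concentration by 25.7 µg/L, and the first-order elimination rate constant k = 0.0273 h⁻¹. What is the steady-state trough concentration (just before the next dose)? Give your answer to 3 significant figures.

Fraction remaining after one interval: e^(−kτ) = e^(−0.02730 × 27.0) = 0.4785
R = 1 / (1 − 0.4785) = 1.918
Css,max = 25.7 × 1.918 = 49.28 µg/L
Css,min = Css,max × e^(−kτ) = 49.28 × 0.4785 ≈ 23.6 µg/L

23.6 µg/L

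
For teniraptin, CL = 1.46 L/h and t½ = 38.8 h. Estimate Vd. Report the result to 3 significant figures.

k = ln 2 / t½ = ln 2 / 38.8 = 0.01786 h⁻¹
V = CL / k = 1.46 / 0.01786 ≈ 81.7 L

81.7 L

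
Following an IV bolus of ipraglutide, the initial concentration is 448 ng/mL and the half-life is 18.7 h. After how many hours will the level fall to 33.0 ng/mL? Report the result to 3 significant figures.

k = ln 2 / 18.7 = 0.03707 h⁻¹
C(t) = C₀ e^(−kt)  ⇒  t = ln(C₀/C) / k
t = ln(448/33.0) / 0.03707 = 2.608 / 0.03707 ≈ 70.4 hours

70.4 hours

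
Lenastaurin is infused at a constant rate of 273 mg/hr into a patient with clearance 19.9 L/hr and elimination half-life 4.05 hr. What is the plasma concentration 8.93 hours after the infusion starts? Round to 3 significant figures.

Css = rate / CL = 273 / 19.9 = 13.72 mg/L
k = ln 2 / 4.05 = 0.1711 hr⁻¹
C(t) = Css (1 − e^(−kt)) = 13.72 × (1 − e^(−1.528)) = 13.72 × 0.7831 ≈ 10.7 mg/L

10.7 mg/L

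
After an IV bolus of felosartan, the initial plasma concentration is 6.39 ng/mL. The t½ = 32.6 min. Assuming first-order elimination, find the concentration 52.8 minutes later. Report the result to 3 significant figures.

2.08 ng/mL

k = ln 2 / 32.6 = 0.02126 min⁻¹
C(t) = C₀ e^(−kt) = 6.39 × e^(−0.02126 × 52.8) = 6.39 × e^(−1.123) = 6.39 × 0.3254 ≈ 2.08 ng/mL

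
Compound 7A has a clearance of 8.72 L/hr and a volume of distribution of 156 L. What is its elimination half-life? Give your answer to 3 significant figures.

k = CL / V = 8.72 / 156 = 0.05590 hr⁻¹
t½ = ln 2 / k = ln 2 / 0.05590 ≈ 12.4 hours

12.4 hours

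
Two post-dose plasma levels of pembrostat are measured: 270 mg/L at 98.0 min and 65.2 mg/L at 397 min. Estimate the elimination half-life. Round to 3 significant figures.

146 minutes

k = ln(C₁/C₂) / (t₂ − t₁) = ln(270/65.2) / (397 − 98.0)
  = 1.421 / 299.0 = 0.004752 min⁻¹
t½ = ln 2 / k = ln 2 / 0.004752 ≈ 146 minutes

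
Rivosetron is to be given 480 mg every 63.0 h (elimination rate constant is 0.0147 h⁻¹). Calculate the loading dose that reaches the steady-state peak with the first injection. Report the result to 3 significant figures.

795 mg

Accumulation ratio R = 1 / (1 − e^(−kτ)) = 1 / (1 − e^(−0.01470×63.0)) = 1 / (1 − 0.3961) = 1.656
Loading dose = maintenance dose × R = 480 × 1.656 ≈ 795 mg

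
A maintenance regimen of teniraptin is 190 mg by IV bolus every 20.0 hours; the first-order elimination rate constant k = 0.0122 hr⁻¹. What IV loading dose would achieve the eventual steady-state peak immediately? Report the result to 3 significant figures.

878 mg

Accumulation ratio R = 1 / (1 − e^(−kτ)) = 1 / (1 − e^(−0.01220×20.0)) = 1 / (1 − 0.7835) = 4.619
Loading dose = maintenance dose × R = 190 × 4.619 ≈ 878 mg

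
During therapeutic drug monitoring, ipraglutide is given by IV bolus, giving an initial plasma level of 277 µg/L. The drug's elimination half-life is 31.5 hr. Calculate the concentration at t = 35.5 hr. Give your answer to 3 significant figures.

127 µg/L

k = ln 2 / 31.5 = 0.02200 hr⁻¹
35.5 hr is 1.127 half-lives, so C = 277 × (1/2)^1.127 = 277 × 0.4579 ≈ 127 µg/L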